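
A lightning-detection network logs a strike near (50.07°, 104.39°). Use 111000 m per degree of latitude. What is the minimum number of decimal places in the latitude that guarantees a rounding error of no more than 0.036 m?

One degree of latitude covers 111000 m.
With N decimal places the half-ulp bound is 0.5·10⁻ᴺ°, or 0.5·10⁻ᴺ × 111000 m on the ground.
Need 0.5 × 111000 × 10⁻ᴺ ≤ 0.036 → 10⁻ᴺ ≤ 6.486e-07, so N ≥ 6.19.
N = 6 would give 0.0555 m (too coarse); N = 7 gives 0.00555 m ≤ 0.036 m.

7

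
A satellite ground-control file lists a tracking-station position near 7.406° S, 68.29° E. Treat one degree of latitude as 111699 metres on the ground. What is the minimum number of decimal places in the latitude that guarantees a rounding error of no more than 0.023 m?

7 decimal places

One degree of latitude covers 111699 m.
Rounding to N decimal places gives at most 0.5 × 10⁻ᴺ degrees of error, i.e. 0.5 × 10⁻ᴺ × 111699 m.
Need 0.5 × 111699 × 10⁻ᴺ ≤ 0.023 → 10⁻ᴺ ≤ 4.118e-07, so N ≥ 6.39.
N = 6 would give 0.0558 m (too coarse); N = 7 gives 0.00558 m ≤ 0.023 m.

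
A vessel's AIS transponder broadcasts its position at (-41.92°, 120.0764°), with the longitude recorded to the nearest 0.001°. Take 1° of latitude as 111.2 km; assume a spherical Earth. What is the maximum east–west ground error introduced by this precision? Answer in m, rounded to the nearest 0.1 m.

41.4 m

Rounding to 3 decimal places leaves the longitude within ±0.0005° of the true value.
One degree of longitude at 41.92° is 111200 × cos 41.92° ≈ 111200 × 0.7441 = 82741.5 m.
Maximum E–W displacement: 0.0005 × 82741.5 = 41.3708 m.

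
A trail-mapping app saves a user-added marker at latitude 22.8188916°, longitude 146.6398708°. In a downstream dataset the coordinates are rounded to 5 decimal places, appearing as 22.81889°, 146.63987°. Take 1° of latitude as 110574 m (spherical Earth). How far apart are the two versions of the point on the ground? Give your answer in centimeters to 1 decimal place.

Δlat = 22.8188916 − 22.81889 = +0.0000016°; Δlon = 146.6398708 − 146.63987 = +0.0000008°.
North–south shift: 0.0000016 × 110574 = 0.176918 m.
E–W at 22.8189°: 0.0000008° × 110574 × cos 22.8189° = 0.0000008 × 110574 × 0.9217 ≈ 0.081536 m.
Combined displacement = (0.176918² + 0.081536²)^½ ≈ 0.194803 m.
That is 0.194803 m = 19.48 cm.

19.5 centimeters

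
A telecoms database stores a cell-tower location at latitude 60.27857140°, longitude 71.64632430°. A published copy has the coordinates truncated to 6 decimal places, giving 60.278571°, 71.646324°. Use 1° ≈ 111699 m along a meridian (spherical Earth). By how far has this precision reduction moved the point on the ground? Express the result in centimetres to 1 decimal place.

4.8 centimetres

Δlat = 60.27857140 − 60.278571 = +0.00000040°; Δlon = 71.64632430 − 71.646324 = +0.00000030°.
N–S: 0.00000040° × 111699 m/° = 0.0446796 m.
East–west at this latitude: 0.00000030° × 111699 × cos 60.2786° ≈ 0.00000030 × 55378.5 = 0.0166136 m.
Distance: √(0.0446796² + 0.0166136²) ≈ 0.0476684 m.
That is 0.0476684 m = 4.7668 cm.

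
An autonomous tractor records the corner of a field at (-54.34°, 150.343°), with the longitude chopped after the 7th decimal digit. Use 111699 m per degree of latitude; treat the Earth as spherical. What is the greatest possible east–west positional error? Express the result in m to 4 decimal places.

Truncating at 7 decimal places can drop up to a full unit in the last place, so the longitude may be off by as much as 1e-07°.
Parallels shrink by cos φ, so at 54.34° a degree of longitude is 111699 × 0.5830 ≈ 65117.6 m.
Maximum E–W displacement: 1e-07 × 65117.6 = 0.00651176 m.

0.0065 m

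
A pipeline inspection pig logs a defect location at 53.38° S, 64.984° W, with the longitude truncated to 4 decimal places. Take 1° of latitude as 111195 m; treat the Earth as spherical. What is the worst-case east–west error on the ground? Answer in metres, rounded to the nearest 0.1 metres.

Truncating at 4 decimal places can drop up to a full unit in the last place, so the longitude may be off by as much as 0.0001°.
At latitude 53.38° a degree of longitude spans 111195 m × cos 53.38° = 111195 × 0.5965 ≈ 66328.4 m.
East–west error: 0.0001° × 66328.4 m/° ≈ 6.63284 m.

6.6 metres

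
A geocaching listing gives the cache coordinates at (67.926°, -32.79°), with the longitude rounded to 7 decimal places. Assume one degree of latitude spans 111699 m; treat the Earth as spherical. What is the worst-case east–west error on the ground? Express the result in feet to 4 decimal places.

Rounding to 7 decimal places leaves the longitude within ±5e-08° of the true value.
One degree of longitude at 67.926° is 111699 × cos 67.926° ≈ 111699 × 0.3758 = 41976.9 m.
East–west error: 5e-08° × 41976.9 m/° ≈ 0.00209885 m.
In feet: 0.00209885 m ÷ 0.3048 ≈ 0.006886 ft.

0.0069 feet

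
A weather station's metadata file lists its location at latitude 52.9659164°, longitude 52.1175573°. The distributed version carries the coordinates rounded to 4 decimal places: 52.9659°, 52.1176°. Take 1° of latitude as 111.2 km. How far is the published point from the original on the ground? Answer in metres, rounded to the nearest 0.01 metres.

3.39 metres

The latitude changed by +0.0000164° and the longitude by -0.0000427°.
North–south shift: 0.0000164 × 111200 = 1.82368 m.
East–west at this latitude: -0.0000427° × 111200 × cos 52.9659° ≈ -0.0000427 × 66974.7 = -2.85982 m.
Distance: √(1.82368² + 2.85982²) ≈ 3.39181 m.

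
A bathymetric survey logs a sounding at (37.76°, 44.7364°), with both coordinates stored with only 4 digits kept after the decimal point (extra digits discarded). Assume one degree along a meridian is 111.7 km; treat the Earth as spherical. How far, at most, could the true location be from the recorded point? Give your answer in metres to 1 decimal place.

Truncating at 4 decimal places can drop up to a full unit in the last place, so each coordinate may be off by as much as 0.0001°.
Latitude error → 0.0001 × 111700 = 11.17 m along the meridian.
E–W at 37.76°: 0.0001° × 111700 × cos 37.76° = 0.0001 × 111700 × 0.7906 ≈ 8.83081 m.
Combining orthogonally: (11.17² + 8.83081²)^½ ≈ 14.2391 m.

14.2 metres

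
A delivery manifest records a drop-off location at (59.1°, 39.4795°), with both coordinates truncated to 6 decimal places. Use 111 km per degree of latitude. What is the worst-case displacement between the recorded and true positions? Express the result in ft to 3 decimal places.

0.409 ft

Truncating at 6 decimal places can drop up to a full unit in the last place, so each coordinate may be off by as much as 1e-06°.
N–S: 1e-06° × 111000 m/° = 0.111 m.
E–W at 59.1°: 1e-06° × 111000 × cos 59.1° = 1e-06 × 111000 × 0.5135 ≈ 0.0570031 m.
The two errors are perpendicular, so the maximum displacement is √(0.111² + 0.0570031²) ≈ 0.124781 m.
In feet: 0.124781 m ÷ 0.3048 ≈ 0.40939 ft.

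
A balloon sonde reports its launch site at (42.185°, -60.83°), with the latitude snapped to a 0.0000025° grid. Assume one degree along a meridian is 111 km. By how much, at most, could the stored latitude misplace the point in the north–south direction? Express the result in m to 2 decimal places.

With a 0.0000025° grid the true value lies within half a step, ±0.0000025°/2 = ±1.25e-06°, of the stored one.
So the N–S error is at most 1.25e-06 × 111000 = 0.13875 m.

0.14 m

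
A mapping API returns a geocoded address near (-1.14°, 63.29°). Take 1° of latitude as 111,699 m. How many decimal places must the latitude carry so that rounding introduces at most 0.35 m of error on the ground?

One degree of latitude covers 111699 m.
With N decimal places the half-ulp bound is 0.5·10⁻ᴺ°, or 0.5·10⁻ᴺ × 111699 m on the ground.
Need 0.5 × 111699 × 10⁻ᴺ ≤ 0.35 → 10⁻ᴺ ≤ 6.267e-06, so N ≥ 5.20.
So 6 decimal places suffice (0.0558 m); 5 would allow up to 0.558 m.

6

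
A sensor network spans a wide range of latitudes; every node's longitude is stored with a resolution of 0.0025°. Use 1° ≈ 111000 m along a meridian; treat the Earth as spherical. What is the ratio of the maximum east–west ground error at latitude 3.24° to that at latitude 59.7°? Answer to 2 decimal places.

1.98

With a 0.0025° grid the true value lies within half a step, ±0.0025°/2 = ±0.00125°, of the stored one.
Error at 3.24° = 0.00125° × 111000 × cos 3.24° ≈ 138.75 × 0.9984 = 138.53 m.
Error at 59.7° = 0.00125° × 111000 × cos 59.7° ≈ 138.75 × 0.5045 = 70.003 m.
Ratio: 138.53 / 70.003 = cos 3.24° / cos 59.7° ≈ 1.9789.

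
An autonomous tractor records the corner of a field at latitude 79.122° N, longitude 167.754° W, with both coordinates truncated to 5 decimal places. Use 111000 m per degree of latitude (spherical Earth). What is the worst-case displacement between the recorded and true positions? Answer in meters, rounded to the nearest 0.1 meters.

Truncating at 5 decimal places can drop up to a full unit in the last place, so each coordinate may be off by as much as 1e-05°.
N–S: 1e-05° × 111000 m/° = 1.11 m.
East–west component at 79.122°: 1e-05° × 111000 × cos 79.122° ≈ 1e-05 × 20947.7 ≈ 0.209477 m.
The two errors are perpendicular, so the maximum displacement is √(1.11² + 0.209477²) ≈ 1.12959 m.

1.1 meters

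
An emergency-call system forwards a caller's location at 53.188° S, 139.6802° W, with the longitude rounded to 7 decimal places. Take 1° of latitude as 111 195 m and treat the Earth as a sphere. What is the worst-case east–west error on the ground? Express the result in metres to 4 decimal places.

0.0033 metres

Rounding to 7 decimal places leaves the longitude within ±5e-08° of the true value.
Parallels shrink by cos φ, so at 53.188° a degree of longitude is 111195 × 0.5992 ≈ 66627.1 m.
So at most 5e-08° × 66627.1 ≈ 0.00333135 m east–west.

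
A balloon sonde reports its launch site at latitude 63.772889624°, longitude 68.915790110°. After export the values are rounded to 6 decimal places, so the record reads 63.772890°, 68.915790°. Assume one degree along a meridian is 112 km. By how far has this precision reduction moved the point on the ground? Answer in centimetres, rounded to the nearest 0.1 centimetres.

Δlat = 63.772889624 − 63.772890 = -0.000000376°; Δlon = 68.915790110 − 68.915790 = +0.000000110°.
N–S: -0.000000376° × 112000 m/° = -0.042112 m.
E–W at 63.7729°: 0.000000110° × 112000 × cos 63.7729° = 0.000000110 × 112000 × 0.4419 ≈ 0.00544458 m.
Hypotenuse of the two orthogonal shifts: √(0.042112² + 0.00544458²) = 0.0424625 m.
That is 0.0424625 m = 4.2463 cm.

4.2 centimetres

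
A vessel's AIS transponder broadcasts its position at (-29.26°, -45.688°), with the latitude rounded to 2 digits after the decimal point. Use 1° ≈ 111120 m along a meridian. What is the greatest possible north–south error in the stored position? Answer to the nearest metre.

Rounding to 2 decimal places leaves the latitude within ±0.005° of the true value.
Along the meridian that is 0.005° × 111120 m/° = 555.6 m.

556 metres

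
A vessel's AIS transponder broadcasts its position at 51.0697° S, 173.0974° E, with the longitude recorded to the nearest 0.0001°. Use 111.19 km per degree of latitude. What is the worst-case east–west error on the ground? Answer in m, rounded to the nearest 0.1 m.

3.5 m

Rounding to 4 decimal places leaves the longitude within ±5e-05° of the true value.
At latitude 51.0697° a degree of longitude spans 111190 m × cos 51.0697° = 111190 × 0.6284 ≈ 69869 m.
Maximum E–W displacement: 5e-05 × 69869 = 3.49345 m.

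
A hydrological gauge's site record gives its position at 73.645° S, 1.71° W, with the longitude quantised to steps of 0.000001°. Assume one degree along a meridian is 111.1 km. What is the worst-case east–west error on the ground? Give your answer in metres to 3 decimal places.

0.016 metres

With a 0.000001° grid the true value lies within half a step, ±0.000001°/2 = ±5e-07°, of the stored one.
At latitude 73.645° a degree of longitude spans 111100 m × cos 73.645° = 111100 × 0.2816 ≈ 31284.4 m.
So at most 5e-07° × 31284.4 ≈ 0.0156422 m east–west.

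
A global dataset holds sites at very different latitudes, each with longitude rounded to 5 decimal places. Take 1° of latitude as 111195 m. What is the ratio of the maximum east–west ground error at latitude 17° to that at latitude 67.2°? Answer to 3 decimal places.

Rounding to 5 decimal places leaves the longitude within ±5e-06° of the true value.
At 17°: 5e-06° × 111195 × cos 17° = 5e-06 × 111195 × 0.9563 ≈ 0.53168 m.
Error at 67.2° = 5e-06° × 111195 × cos 67.2° ≈ 0.55597 × 0.3875 = 0.21545 m.
Ratio: 0.53168 / 0.21545 = cos 17° / cos 67.2° ≈ 2.4678.

2.468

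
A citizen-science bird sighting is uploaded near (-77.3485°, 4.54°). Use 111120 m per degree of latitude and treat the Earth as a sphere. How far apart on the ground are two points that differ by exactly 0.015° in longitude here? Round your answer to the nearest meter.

At 77.3485° a degree of longitude is 111120 × cos 77.3485° ≈ 24337.5 m, so 0.015° corresponds to 365.063 m.

365 meters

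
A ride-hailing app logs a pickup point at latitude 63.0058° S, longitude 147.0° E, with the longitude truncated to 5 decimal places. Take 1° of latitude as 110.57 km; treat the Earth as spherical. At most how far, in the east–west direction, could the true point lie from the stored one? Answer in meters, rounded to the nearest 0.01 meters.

0.50 meters

Truncating at 5 decimal places can drop up to a full unit in the last place, so the longitude may be off by as much as 1e-05°.
At latitude 63.0058° a degree of longitude spans 110570 m × cos 63.0058° = 110570 × 0.4539 ≈ 50187.8 m.
East–west error: 1e-05° × 50187.8 m/° ≈ 0.501878 m.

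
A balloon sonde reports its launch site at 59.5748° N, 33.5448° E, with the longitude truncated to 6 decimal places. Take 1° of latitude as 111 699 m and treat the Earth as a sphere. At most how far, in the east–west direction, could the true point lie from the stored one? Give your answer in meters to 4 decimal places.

0.0566 meters

Truncating at 6 decimal places can drop up to a full unit in the last place, so the longitude may be off by as much as 1e-06°.
Parallels shrink by cos φ, so at 59.5748° a degree of longitude is 111699 × 0.5064 ≈ 56565.8 m.
East–west error: 1e-06° × 56565.8 m/° ≈ 0.0565658 m.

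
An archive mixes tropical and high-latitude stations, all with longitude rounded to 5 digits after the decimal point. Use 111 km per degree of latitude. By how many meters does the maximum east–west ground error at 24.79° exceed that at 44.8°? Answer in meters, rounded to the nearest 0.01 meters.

0.11 meters

Rounding to 5 decimal places leaves the longitude within ±5e-06° of the true value.
At 24.79°: 5e-06° × 111000 × cos 24.79° = 5e-06 × 111000 × 0.9079 ≈ 0.50386 m.
Error at 44.8° = 5e-06° × 111000 × cos 44.8° ≈ 0.555 × 0.7096 = 0.39381 m.
So the lower-latitude error exceeds the higher by 0.50386 − 0.39381 = 0.11005 m.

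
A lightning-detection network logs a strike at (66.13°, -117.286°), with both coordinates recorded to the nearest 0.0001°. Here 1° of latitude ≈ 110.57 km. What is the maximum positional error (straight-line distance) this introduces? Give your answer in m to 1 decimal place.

Rounding to 4 decimal places leaves each coordinate within ±5e-05° of the true value.
Latitude error → 5e-05 × 110570 = 5.5285 m along the meridian.
Longitude error → 5e-05 × 110570 × cos 66.13° = 5e-05 × 110570 × 0.4047 ≈ 2.23718 m.
The two errors are perpendicular, so the maximum displacement is √(5.5285² + 2.23718²) ≈ 5.964 m.

6.0 m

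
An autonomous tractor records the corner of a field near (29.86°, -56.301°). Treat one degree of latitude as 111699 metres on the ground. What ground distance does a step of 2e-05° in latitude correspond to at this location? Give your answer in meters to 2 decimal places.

Along a meridian 2e-05° is 2e-05 × 111699 = 2.23398 m.

2.23 meters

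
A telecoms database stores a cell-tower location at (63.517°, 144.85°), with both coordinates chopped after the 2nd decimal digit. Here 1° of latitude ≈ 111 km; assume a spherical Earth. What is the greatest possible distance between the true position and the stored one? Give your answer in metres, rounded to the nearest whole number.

1215 metres

Truncating at 2 decimal places can drop up to a full unit in the last place, so each coordinate may be off by as much as 0.01°.
N–S: 0.01° × 111000 m/° = 1110 m.
East–west component at 63.517°: 0.01° × 111000 × cos 63.517° ≈ 0.01 × 49498.5 ≈ 494.985 m.
The two errors are perpendicular, so the maximum displacement is √(1110² + 494.985²) ≈ 1215.36 m.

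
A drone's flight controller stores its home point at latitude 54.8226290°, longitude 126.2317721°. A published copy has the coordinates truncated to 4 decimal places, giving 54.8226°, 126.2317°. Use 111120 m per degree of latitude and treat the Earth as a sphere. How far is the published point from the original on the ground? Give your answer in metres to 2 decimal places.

5.63 metres

The latitude changed by +0.0000290° and the longitude by +0.0000721°.
North–south shift: 0.0000290 × 111120 = 3.22248 m.
East–west at this latitude: 0.0000721° × 111120 × cos 54.8226° ≈ 0.0000721 × 64017.3 = 4.61565 m.
Distance: √(3.22248² + 4.61565²) ≈ 5.62926 m.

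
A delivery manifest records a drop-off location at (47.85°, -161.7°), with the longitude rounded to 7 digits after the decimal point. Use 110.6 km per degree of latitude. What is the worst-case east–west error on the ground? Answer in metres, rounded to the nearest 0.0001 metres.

Rounding to 7 decimal places leaves the longitude within ±5e-08° of the true value.
One degree of longitude at 47.85° is 110600 × cos 47.85° ≈ 110600 × 0.6711 = 74220.8 m.
Maximum E–W displacement: 5e-08 × 74220.8 = 0.00371104 m.

0.0037 metres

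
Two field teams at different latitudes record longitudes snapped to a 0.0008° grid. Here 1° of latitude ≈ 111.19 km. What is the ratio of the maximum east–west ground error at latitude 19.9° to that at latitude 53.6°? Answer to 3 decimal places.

With a 0.0008° grid the true value lies within half a step, ±0.0008°/2 = ±0.0004°, of the stored one.
Error at 19.9° = 0.0004° × 111190 × cos 19.9° ≈ 44.476 × 0.9403 = 41.82 m.
At 53.6°: 0.0004° × 111190 × cos 53.6° = 0.0004 × 111190 × 0.5934 ≈ 26.393 m.
The ratio reduces to cos 19.9° / cos 53.6° = 0.9403/0.5934 ≈ 1.5845.

1.585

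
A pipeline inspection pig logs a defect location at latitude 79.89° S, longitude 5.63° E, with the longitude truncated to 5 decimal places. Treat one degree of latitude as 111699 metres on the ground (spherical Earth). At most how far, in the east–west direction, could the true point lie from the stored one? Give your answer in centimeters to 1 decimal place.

19.6 centimeters

Truncating at 5 decimal places can drop up to a full unit in the last place, so the longitude may be off by as much as 1e-05°.
Parallels shrink by cos φ, so at 79.89° a degree of longitude is 111699 × 0.1755 ≈ 19607.5 m.
East–west error: 1e-05° × 19607.5 m/° ≈ 0.196075 m.
That is 0.196075 m = 19.607 cm.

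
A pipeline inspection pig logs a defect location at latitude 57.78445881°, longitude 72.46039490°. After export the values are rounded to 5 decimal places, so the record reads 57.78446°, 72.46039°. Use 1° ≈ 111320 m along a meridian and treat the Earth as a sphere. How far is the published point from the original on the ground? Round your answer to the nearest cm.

Δlat = 57.78445881 − 57.78446 = -0.00000119°; Δlon = 72.46039490 − 72.46039 = +0.00000490°.
North–south shift: -0.00000119 × 111320 = -0.132471 m.
E–W at 57.7845°: 0.00000490° × 111320 × cos 57.7845° = 0.00000490 × 111320 × 0.5331 ≈ 0.290792 m.
Hypotenuse of the two orthogonal shifts: √(0.132471² + 0.290792²) = 0.319544 m.
That is 0.319544 m = 31.954 cm.

32 cm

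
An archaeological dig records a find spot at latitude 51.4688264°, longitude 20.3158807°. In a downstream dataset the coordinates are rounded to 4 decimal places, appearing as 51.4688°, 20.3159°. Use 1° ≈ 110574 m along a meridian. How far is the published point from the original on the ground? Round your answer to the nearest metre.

3 metres

Δlat = 51.4688264 − 51.4688 = +0.0000264°; Δlon = 20.3158807 − 20.3159 = -0.0000193°.
North–south shift: 0.0000264 × 110574 = 2.91915 m.
E–W at 51.4688°: -0.0000193° × 110574 × cos 51.4688° = -0.0000193 × 110574 × 0.6229 ≈ -1.3294 m.
Distance: √(2.91915² + 1.3294²) ≈ 3.20761 m.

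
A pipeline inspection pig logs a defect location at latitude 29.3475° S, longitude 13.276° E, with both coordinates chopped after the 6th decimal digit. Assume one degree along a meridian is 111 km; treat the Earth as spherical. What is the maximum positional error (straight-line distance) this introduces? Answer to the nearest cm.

Truncating at 6 decimal places can drop up to a full unit in the last place, so each coordinate may be off by as much as 1e-06°.
N–S: 1e-06° × 111000 m/° = 0.111 m.
East–west component at 29.3475°: 1e-06° × 111000 × cos 29.3475° ≈ 1e-06 × 96754.6 ≈ 0.0967546 m.
The two errors are perpendicular, so the maximum displacement is √(0.111² + 0.0967546²) ≈ 0.14725 m.
That is 0.14725 m = 14.725 cm.

15 cm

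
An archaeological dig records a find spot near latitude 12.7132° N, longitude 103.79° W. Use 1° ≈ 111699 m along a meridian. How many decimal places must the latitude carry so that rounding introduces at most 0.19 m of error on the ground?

One degree of latitude covers 111699 m.
Rounding to N decimal places gives at most 0.5 × 10⁻ᴺ degrees of error, i.e. 0.5 × 10⁻ᴺ × 111699 m.
Setting 55849.5 × 10⁻ᴺ ≤ 0.19 gives 10ᴺ ≥ 2.939e+05, i.e. N ≥ 5.47.
N = 5 would give 0.558 m (too coarse); N = 6 gives 0.0558 m ≤ 0.19 m.

6 decimal places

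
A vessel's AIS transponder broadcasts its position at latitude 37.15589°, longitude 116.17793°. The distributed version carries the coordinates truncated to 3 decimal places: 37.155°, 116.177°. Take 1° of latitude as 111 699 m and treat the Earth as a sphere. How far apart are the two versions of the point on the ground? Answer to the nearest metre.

Δlat = 37.15589 − 37.155 = +0.00089°; Δlon = 116.17793 − 116.177 = +0.00093°.
N–S: 0.00089° × 111699 m/° = 99.4121 m.
East–west at this latitude: 0.00093° × 111699 × cos 37.155° ≈ 0.00093 × 89024.6 = 82.7929 m.
Combined displacement = (99.4121² + 82.7929²)^½ ≈ 129.373 m.

129 metres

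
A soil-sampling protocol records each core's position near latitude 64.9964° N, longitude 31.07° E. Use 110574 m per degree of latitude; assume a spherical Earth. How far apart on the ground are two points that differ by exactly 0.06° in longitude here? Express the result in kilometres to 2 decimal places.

0.06° of longitude at 64.9964° is 0.06 × 110574 × cos 64.9964° ≈ 0.06 × 46736.9 = 2804.21 m.
That is 2804.21 m = 2.8042 km.

2.80 kilometres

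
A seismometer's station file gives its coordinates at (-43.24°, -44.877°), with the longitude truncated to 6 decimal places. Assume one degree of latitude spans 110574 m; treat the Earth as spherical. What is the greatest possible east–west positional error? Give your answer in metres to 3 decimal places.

Truncating at 6 decimal places can drop up to a full unit in the last place, so the longitude may be off by as much as 1e-06°.
Parallels shrink by cos φ, so at 43.24° a degree of longitude is 110574 × 0.7285 ≈ 80552.1 m.
Maximum E–W displacement: 1e-06 × 80552.1 = 0.0805521 m.

0.081 metres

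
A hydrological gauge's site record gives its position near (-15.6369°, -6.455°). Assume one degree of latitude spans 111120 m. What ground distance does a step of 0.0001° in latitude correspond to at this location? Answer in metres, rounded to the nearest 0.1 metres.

Along a meridian 0.0001° is 0.0001 × 111120 = 11.112 m.

11.1 metres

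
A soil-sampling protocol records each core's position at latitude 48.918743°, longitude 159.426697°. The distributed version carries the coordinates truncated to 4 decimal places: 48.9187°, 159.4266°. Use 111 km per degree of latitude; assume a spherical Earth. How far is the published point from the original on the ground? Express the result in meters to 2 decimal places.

8.53 meters

Δlat = 48.918743 − 48.9187 = +0.000043°; Δlon = 159.426697 − 159.4266 = +0.000097°.
North–south shift: 0.000043 × 111000 = 4.773 m.
East–west at this latitude: 0.000097° × 111000 × cos 48.9187° ≈ 0.000097 × 72941.3 = 7.07531 m.
Hypotenuse of the two orthogonal shifts: √(4.773² + 7.07531²) = 8.53473 m.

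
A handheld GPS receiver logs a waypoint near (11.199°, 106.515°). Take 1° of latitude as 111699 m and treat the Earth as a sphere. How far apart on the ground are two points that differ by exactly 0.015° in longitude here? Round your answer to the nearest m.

1644 m

At 11.199° a degree of longitude is 111699 × cos 11.199° ≈ 109572 m, so 0.015° corresponds to 1643.58 m.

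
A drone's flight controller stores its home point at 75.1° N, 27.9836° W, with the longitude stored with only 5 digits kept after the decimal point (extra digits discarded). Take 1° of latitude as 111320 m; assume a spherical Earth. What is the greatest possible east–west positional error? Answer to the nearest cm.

Truncating at 5 decimal places can drop up to a full unit in the last place, so the longitude may be off by as much as 1e-05°.
At latitude 75.1° a degree of longitude spans 111320 m × cos 75.1° = 111320 × 0.2571 ≈ 28624 m.
East–west error: 1e-05° × 28624 m/° ≈ 0.28624 m.
That is 0.28624 m = 28.624 cm.

29 cm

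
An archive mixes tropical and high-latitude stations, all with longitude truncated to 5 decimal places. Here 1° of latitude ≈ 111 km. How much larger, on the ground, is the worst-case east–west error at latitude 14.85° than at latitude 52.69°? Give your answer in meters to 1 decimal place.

Truncating at 5 decimal places can drop up to a full unit in the last place, so the longitude may be off by as much as 1e-05°.
Error at 14.85° = 1e-05° × 111000 × cos 14.85° ≈ 1.11 × 0.9666 = 1.0729 m.
Error at 52.69° = 1e-05° × 111000 × cos 52.69° ≈ 1.11 × 0.6061 = 0.6728 m.
So the lower-latitude error exceeds the higher by 1.0729 − 0.6728 = 0.40012 m.

0.4 meters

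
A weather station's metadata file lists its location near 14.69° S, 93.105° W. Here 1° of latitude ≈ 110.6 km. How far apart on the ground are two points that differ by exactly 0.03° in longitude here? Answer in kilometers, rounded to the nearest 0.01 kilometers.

3.21 kilometers

At 14.69° a degree of longitude is 110600 × cos 14.69° ≈ 106985 m, so 0.03° corresponds to 3209.54 m.
That is 3209.54 m = 3.2095 km.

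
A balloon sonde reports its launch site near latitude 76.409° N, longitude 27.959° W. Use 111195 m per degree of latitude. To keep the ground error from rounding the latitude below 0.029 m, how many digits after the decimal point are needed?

One degree of latitude covers 111195 m.
N decimal places → at most half a unit in the last place, 0.5 × 10⁻ᴺ° = 111195/2 × 10⁻ᴺ m.
Setting 55597.5 × 10⁻ᴺ ≤ 0.029 gives 10ᴺ ≥ 1.917e+06, i.e. N ≥ 6.28.
At 6 places the error can reach 0.0556 m, but 7 places keeps it to 0.00556 m.

7 decimal places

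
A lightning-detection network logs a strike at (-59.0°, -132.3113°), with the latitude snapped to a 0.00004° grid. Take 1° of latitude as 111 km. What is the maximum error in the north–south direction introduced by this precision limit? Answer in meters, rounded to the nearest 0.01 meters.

2.22 meters

With a 0.00004° grid the true value lies within half a step, ±0.00004°/2 = ±2e-05°, of the stored one.
North–south distance: 2e-05° × 111000 m/° = 2.22 m.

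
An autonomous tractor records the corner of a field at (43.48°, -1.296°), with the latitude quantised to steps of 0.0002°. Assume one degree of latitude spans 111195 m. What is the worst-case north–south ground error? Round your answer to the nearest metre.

11 metres

With a 0.0002° grid the true value lies within half a step, ±0.0002°/2 = ±0.0001°, of the stored one.
Along the meridian that is 0.0001° × 111195 m/° = 11.1195 m.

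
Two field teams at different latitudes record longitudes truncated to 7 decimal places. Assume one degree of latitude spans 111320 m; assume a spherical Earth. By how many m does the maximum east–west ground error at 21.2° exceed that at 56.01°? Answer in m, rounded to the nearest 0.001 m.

Truncating at 7 decimal places can drop up to a full unit in the last place, so the longitude may be off by as much as 1e-07°.
Error at 21.2° = 1e-07° × 111320 × cos 21.2° ≈ 0.011132 × 0.9323 = 0.010379 m.
Error at 56.01° = 1e-07° × 111320 × cos 56.01° ≈ 0.011132 × 0.5590 = 0.0062233 m.
So the lower-latitude error exceeds the higher by 0.010379 − 0.0062233 = 0.0041553 m.

0.004 m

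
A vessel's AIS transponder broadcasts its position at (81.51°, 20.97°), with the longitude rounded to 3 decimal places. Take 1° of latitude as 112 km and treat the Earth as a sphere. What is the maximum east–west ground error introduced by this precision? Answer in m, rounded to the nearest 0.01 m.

8.27 m

Rounding to 3 decimal places leaves the longitude within ±0.0005° of the true value.
Parallels shrink by cos φ, so at 81.51° a degree of longitude is 112000 × 0.1476 ≈ 16535.3 m.
East–west error: 0.0005° × 16535.3 m/° ≈ 8.26766 m.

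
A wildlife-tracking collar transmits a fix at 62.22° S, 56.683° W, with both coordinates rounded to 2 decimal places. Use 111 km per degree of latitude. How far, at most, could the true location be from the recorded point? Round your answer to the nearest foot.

Rounding to 2 decimal places leaves each coordinate within ±0.005° of the true value.
Latitude error → 0.005 × 111000 = 555 m along the meridian.
Longitude error → 0.005 × 111000 × cos 62.22° = 0.005 × 111000 × 0.4661 ≈ 258.673 m.
Worst case both components are at the extreme and orthogonal: √(555² + 258.673²) ≈ 612.321 m.
In feet: 612.321 m ÷ 0.3048 ≈ 2008.9 ft.

2009 feet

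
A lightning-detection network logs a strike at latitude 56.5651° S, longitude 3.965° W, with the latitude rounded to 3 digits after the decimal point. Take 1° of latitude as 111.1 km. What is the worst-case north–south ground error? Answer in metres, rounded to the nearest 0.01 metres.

55.55 metres

Rounding to 3 decimal places leaves the latitude within ±0.0005° of the true value.
Along the meridian that is 0.0005° × 111100 m/° = 55.55 m.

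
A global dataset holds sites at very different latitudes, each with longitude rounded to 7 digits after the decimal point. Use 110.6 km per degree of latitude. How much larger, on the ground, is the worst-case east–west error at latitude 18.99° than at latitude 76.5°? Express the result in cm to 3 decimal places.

Rounding to 7 decimal places leaves the longitude within ±5e-08° of the true value.
At 18.99°: 5e-08° × 110600 × cos 18.99° = 5e-08 × 110600 × 0.9456 ≈ 0.005229 m.
At 76.5°: 5e-08° × 110600 × cos 76.5° = 5e-08 × 110600 × 0.2334 ≈ 0.001291 m.
Difference: 0.005229 − 0.001291 = 0.0039381 m.
That is 0.00393808 m = 0.39381 cm.

0.394 cm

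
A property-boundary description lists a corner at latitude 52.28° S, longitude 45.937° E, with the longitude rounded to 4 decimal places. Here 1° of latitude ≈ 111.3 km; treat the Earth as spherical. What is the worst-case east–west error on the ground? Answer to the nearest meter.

3 meters

Rounding to 4 decimal places leaves the longitude within ±5e-05° of the true value.
At latitude 52.28° a degree of longitude spans 111300 m × cos 52.28° = 111300 × 0.6118 ≈ 68093.7 m.
East–west error: 5e-05° × 68093.7 m/° ≈ 3.40468 m.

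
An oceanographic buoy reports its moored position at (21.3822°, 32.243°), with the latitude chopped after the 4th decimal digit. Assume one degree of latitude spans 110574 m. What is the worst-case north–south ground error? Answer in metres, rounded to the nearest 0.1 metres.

11.1 metres

Truncating at 4 decimal places can drop up to a full unit in the last place, so the latitude may be off by as much as 0.0001°.
Along the meridian that is 0.0001° × 110574 m/° = 11.0574 m.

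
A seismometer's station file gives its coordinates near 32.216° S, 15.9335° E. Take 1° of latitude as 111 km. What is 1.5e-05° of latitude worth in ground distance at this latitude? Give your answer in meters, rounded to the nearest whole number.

Along a meridian 1.5e-05° is 1.5e-05 × 111000 = 1.665 m.

2 meters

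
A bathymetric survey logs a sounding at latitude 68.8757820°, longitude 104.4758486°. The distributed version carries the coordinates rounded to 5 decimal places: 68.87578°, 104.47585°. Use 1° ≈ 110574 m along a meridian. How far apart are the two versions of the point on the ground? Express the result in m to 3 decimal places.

0.228 m

The latitude changed by +0.0000020° and the longitude by -0.0000014°.
North–south shift: 0.0000020 × 110574 = 0.221148 m.
East–west at this latitude: -0.0000014° × 110574 × cos 68.8758° ≈ -0.0000014 × 39849.9 = -0.0557898 m.
Distance: √(0.221148² + 0.0557898²) ≈ 0.228077 m.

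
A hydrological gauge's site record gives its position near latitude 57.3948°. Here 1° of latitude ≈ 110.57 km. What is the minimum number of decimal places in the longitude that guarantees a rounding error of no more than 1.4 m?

At 57.3948° one degree of longitude covers 110570 × cos 57.3948° ≈ 110570 × 0.5388 ≈ 59580.3 m.
Rounding to N decimal places gives at most 0.5 × 10⁻ᴺ degrees of error, i.e. 0.5 × 10⁻ᴺ × 59580.3 m.
Setting 29790.2 × 10⁻ᴺ ≤ 1.4 gives 10ᴺ ≥ 2.128e+04, i.e. N ≥ 4.33.
So 5 decimal places suffice (0.298 m); 4 would allow up to 2.98 m.

5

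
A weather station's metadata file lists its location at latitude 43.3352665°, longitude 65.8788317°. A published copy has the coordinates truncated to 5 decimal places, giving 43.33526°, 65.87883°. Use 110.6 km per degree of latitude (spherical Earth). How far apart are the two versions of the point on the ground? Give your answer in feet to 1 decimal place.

2.4 feet

Δlat = 43.3352665 − 43.33526 = +0.0000065°; Δlon = 65.8788317 − 65.87883 = +0.0000017°.
N–S: 0.0000065° × 110600 m/° = 0.7189 m.
East–west at this latitude: 0.0000017° × 110600 × cos 43.3353° ≈ 0.0000017 × 80445 = 0.136756 m.
Hypotenuse of the two orthogonal shifts: √(0.7189² + 0.136756²) = 0.731792 m.
Converting: 0.731792 m × 3.2808 ft/m ≈ 2.4009 ft.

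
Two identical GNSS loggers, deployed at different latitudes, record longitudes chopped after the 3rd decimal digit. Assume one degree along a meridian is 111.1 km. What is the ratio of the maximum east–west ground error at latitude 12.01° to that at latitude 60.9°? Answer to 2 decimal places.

2.01

Truncating at 3 decimal places can drop up to a full unit in the last place, so the longitude may be off by as much as 0.001°.
At 12.01°: 0.001° × 111100 × cos 12.01° = 0.001 × 111100 × 0.9781 ≈ 108.67 m.
At 60.9°: 0.001° × 111100 × cos 60.9° = 0.001 × 111100 × 0.4863 ≈ 54.032 m.
Ratio: 108.67 / 54.032 = cos 12.01° / cos 60.9° ≈ 2.0112.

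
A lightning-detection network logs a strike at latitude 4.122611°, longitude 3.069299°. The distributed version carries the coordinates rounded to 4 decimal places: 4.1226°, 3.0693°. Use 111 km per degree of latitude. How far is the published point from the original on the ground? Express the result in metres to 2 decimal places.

The latitude changed by +0.000011° and the longitude by -0.000001°.
North–south shift: 0.000011 × 111000 = 1.221 m.
E–W at 4.1226°: -0.000001° × 111000 × cos 4.1226° = -0.000001 × 111000 × 0.9974 ≈ -0.110713 m.
Hypotenuse of the two orthogonal shifts: √(1.221² + 0.110713²) = 1.22601 m.

1.23 metres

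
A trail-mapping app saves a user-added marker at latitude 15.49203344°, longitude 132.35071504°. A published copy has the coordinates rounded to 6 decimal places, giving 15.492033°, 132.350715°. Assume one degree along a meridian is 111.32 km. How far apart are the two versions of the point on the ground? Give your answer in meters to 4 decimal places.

0.0492 meters

The latitude changed by +0.00000044° and the longitude by +0.00000004°.
N–S: 0.00000044° × 111320 m/° = 0.0489808 m.
E–W at 15.492°: 0.00000004° × 111320 × cos 15.492° = 0.00000004 × 111320 × 0.9637 ≈ 0.00429102 m.
Combined displacement = (0.0489808² + 0.00429102²)^½ ≈ 0.0491684 m.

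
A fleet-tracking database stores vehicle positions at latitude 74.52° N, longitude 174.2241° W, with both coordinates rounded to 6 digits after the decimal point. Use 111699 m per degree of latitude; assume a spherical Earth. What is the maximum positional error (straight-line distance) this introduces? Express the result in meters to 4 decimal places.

Rounding to 6 decimal places leaves each coordinate within ±5e-07° of the true value.
North–south component: 5e-07° × 111699 = 0.0558495 m.
E–W at 74.52°: 5e-07° × 111699 × cos 74.52° = 5e-07 × 111699 × 0.2669 ≈ 0.0149063 m.
The two errors are perpendicular, so the maximum displacement is √(0.0558495² + 0.0149063²) ≈ 0.0578045 m.

0.0578 meters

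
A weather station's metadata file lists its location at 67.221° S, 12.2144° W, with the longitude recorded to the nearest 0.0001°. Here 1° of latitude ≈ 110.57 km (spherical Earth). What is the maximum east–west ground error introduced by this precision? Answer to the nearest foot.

7 feet

Rounding to 4 decimal places leaves the longitude within ±5e-05° of the true value.
One degree of longitude at 67.221° is 110570 × cos 67.221° ≈ 110570 × 0.3872 = 42810.2 m.
East–west error: 5e-05° × 42810.2 m/° ≈ 2.14051 m.
In feet: 2.14051 m ÷ 0.3048 ≈ 7.0227 ft.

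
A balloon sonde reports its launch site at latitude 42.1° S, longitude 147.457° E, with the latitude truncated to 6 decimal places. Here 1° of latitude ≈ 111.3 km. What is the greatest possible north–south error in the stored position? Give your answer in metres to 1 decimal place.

Truncating at 6 decimal places can drop up to a full unit in the last place, so the latitude may be off by as much as 1e-06°.
Along the meridian that is 1e-06° × 111300 m/° = 0.1113 m.

0.1 metres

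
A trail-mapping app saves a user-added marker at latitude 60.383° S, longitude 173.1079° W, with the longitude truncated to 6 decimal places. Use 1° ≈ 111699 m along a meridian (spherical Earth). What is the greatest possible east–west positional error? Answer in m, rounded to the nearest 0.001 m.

0.055 m

Truncating at 6 decimal places can drop up to a full unit in the last place, so the longitude may be off by as much as 1e-06°.
At latitude 60.383° a degree of longitude spans 111699 m × cos 60.383° = 111699 × 0.4942 ≈ 55201.6 m.
Maximum E–W displacement: 1e-06 × 55201.6 = 0.0552016 m.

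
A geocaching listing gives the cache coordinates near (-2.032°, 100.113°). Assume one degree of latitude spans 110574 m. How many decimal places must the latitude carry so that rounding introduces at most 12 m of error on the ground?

One degree of latitude covers 110574 m.
With N decimal places the half-ulp bound is 0.5·10⁻ᴺ°, or 0.5·10⁻ᴺ × 110574 m on the ground.
Need 0.5 × 110574 × 10⁻ᴺ ≤ 12 → 10⁻ᴺ ≤ 2.170e-04, so N ≥ 3.66.
N = 3 would give 55.3 m (too coarse); N = 4 gives 5.53 m ≤ 12 m.

4 decimal places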